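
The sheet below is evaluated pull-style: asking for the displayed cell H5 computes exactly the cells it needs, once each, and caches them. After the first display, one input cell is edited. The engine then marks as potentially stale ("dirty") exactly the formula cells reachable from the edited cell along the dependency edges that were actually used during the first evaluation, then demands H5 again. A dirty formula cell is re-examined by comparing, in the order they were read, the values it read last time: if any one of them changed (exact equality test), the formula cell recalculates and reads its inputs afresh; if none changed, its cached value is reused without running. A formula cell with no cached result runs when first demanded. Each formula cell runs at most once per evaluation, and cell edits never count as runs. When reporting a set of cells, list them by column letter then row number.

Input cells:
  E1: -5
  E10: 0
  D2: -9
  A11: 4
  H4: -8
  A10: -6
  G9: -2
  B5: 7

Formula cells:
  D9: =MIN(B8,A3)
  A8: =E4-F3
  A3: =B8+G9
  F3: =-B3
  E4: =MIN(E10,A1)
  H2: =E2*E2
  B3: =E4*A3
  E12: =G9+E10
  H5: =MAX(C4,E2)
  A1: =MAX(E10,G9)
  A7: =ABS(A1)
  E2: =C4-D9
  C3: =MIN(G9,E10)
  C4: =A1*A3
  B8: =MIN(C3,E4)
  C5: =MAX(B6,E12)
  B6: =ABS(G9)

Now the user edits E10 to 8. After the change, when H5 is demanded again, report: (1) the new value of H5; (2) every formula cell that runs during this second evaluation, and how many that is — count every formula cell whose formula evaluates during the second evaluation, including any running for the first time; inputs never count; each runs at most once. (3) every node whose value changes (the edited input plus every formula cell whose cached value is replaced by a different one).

Demanding H5 again yields -28.
7 formula cells run: A1, B8, C3, C4, E2, E4, H5.
The nodes whose values change: A1, C4, E2, E4, E10, H5.
Note where the cutoff bites: A3 is checked, finds nothing changed, and keeps its cache.

First demand of the output computes:
  A1 = MAX(0, -2) = 0
  C3 = MIN(-2, 0) = -2
  E4 = MIN(0, 0) = 0
  B8 = MIN(-2, 0) = -2
  A3 = -2 + -2 = -4
  C4 = 0 * -4 = 0
  D9 = MIN(-2, -4) = -4
  E2 = 0 - -4 = 4
  H5 = MAX(0, 4) = 4

After the edit, cleaning proceeds:
  A1: a read changed (E10 0->8) — executes, giving 8.
  C3: a read changed (E10 0->8) — executes, giving -2 — identical to its old value.
  E4: a read changed (E10 0->8; A1 0->8) — executes, giving 8.
  B8: a read changed (E4 0->8) — executes, giving -2 — identical to its old value.
  A3: dirty, but its reads are unchanged (B8 unchanged, G9 unchanged); cached -4 stands.
  C4: a read changed (A1 0->8) — executes, giving -32.
  D9: dirty, but its reads are unchanged (B8 unchanged, A3 unchanged); cached -4 stands.
  E2: a read changed (C4 0->-32) — executes, giving -28.
  H5: a read changed (C4 0->-32; E2 4->-28) — executes, giving -28.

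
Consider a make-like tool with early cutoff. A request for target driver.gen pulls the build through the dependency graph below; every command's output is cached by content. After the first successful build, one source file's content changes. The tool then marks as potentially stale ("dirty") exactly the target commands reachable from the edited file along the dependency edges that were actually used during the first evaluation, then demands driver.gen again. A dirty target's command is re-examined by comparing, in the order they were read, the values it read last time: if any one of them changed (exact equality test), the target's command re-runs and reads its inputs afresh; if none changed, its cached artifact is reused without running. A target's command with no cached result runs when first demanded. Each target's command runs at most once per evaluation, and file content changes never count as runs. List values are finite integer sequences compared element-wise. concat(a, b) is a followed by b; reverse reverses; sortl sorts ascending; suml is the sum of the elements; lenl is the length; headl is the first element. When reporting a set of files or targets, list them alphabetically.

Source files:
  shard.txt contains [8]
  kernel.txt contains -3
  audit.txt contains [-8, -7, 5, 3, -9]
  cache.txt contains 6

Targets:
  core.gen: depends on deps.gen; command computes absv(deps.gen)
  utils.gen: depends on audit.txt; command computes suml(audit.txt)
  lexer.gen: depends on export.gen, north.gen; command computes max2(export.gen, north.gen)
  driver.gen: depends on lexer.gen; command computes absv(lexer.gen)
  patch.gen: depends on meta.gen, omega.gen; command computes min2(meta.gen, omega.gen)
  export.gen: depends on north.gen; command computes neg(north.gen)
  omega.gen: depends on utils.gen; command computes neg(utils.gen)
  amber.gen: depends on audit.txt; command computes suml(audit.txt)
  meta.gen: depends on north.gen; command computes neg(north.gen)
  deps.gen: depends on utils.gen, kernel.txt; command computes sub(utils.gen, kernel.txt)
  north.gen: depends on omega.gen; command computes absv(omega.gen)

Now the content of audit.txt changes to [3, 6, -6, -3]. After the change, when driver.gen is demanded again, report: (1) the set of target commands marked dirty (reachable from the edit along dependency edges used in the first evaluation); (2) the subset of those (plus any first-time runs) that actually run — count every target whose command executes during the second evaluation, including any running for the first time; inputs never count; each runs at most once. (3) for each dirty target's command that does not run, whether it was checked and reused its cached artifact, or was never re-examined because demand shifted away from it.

First demand of the output computes:
  utils.gen = suml([-8, -7, 5, 3, -9]) = -16
  omega.gen = neg(-16) = 16
  north.gen = absv(16) = 16
  export.gen = neg(16) = -16
  lexer.gen = max2(-16, 16) = 16
  driver.gen = absv(16) = 16

After the edit, cleaning proceeds:
  utils.gen: a read changed (audit.txt [-8, -7, 5, 3, -9]->[3, 6, -6, -3]) — executes, giving 0.
  omega.gen: a read changed (utils.gen -16->0) — executes, giving 0.
  north.gen: a read changed (omega.gen 16->0) — executes, giving 0.
  export.gen: a read changed (north.gen 16->0) — executes, giving 0.
  lexer.gen: a read changed (export.gen -16->0; north.gen 16->0) — executes, giving 0.
  driver.gen: a read changed (lexer.gen 16->0) — executes, giving 0.

The edit dirties: driver.gen, export.gen, lexer.gen, north.gen, omega.gen, utils.gen.
6 target commands run: driver.gen, export.gen, lexer.gen, north.gen, omega.gen, utils.gen.
No dirty target's command escaped a run.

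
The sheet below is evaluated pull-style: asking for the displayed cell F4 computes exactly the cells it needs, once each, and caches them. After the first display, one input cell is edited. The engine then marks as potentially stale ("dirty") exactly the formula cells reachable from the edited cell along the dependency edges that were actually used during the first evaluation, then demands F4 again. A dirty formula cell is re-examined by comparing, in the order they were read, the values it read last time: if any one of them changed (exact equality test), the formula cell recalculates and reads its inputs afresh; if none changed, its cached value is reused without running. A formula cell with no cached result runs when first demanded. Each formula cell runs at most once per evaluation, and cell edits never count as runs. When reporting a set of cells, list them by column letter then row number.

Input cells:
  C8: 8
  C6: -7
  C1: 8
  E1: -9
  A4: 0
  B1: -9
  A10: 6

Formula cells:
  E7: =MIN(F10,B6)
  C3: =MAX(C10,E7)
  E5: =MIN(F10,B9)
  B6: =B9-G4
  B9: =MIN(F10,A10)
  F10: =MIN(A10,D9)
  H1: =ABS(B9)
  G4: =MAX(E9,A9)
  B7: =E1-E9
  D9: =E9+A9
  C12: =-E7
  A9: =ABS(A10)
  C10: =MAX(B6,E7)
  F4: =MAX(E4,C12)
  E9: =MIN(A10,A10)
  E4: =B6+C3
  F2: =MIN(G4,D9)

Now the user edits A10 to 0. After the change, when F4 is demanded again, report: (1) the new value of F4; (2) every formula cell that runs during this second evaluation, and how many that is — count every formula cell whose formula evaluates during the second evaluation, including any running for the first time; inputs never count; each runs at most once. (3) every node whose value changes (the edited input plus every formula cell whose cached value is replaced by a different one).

Demanding F4 again yields 0.
8 formula cells run: A9, B6, B9, D9, E7, E9, F10, G4.
The nodes whose values change: A9, A10, B9, D9, E9, F10, G4.
Note where the cutoff bites: C10 is checked, finds nothing changed, and keeps its cache.

First demand of the output computes:
  A9 = ABS(6) = 6
  E9 = MIN(6, 6) = 6
  D9 = 6 + 6 = 12
  F10 = MIN(6, 12) = 6
  B9 = MIN(6, 6) = 6
  G4 = MAX(6, 6) = 6
  B6 = 6 - 6 = 0
  E7 = MIN(6, 0) = 0
  C10 = MAX(0, 0) = 0
  C3 = MAX(0, 0) = 0
  C12 = -(0) = 0
  E4 = 0 + 0 = 0
  F4 = MAX(0, 0) = 0

After the edit, cleaning proceeds:
  A9: a read changed (A10 6->0) — executes, giving 0.
  E9: a read changed (A10 6->0; A10 6->0) — executes, giving 0.
  D9: a read changed (E9 6->0; A9 6->0) — executes, giving 0.
  F10: a read changed (A10 6->0; D9 12->0) — executes, giving 0.
  B9: a read changed (F10 6->0; A10 6->0) — executes, giving 0.
  G4: a read changed (E9 6->0; A9 6->0) — executes, giving 0.
  B6: a read changed (B9 6->0; G4 6->0) — executes, giving 0 — identical to its old value.
  E7: a read changed (F10 6->0) — executes, giving 0 — identical to its old value.
  C10: dirty, but its reads are unchanged (B6 unchanged, E7 unchanged); cached 0 stands.
  C3: dirty, but its reads are unchanged (C10 unchanged, E7 unchanged); cached 0 stands.
  C12: dirty, but its reads are unchanged (E7 unchanged); cached 0 stands.
  E4: dirty, but its reads are unchanged (B6 unchanged, C3 unchanged); cached 0 stands.
  F4: dirty, but its reads are unchanged (E4 unchanged, C12 unchanged); cached 0 stands.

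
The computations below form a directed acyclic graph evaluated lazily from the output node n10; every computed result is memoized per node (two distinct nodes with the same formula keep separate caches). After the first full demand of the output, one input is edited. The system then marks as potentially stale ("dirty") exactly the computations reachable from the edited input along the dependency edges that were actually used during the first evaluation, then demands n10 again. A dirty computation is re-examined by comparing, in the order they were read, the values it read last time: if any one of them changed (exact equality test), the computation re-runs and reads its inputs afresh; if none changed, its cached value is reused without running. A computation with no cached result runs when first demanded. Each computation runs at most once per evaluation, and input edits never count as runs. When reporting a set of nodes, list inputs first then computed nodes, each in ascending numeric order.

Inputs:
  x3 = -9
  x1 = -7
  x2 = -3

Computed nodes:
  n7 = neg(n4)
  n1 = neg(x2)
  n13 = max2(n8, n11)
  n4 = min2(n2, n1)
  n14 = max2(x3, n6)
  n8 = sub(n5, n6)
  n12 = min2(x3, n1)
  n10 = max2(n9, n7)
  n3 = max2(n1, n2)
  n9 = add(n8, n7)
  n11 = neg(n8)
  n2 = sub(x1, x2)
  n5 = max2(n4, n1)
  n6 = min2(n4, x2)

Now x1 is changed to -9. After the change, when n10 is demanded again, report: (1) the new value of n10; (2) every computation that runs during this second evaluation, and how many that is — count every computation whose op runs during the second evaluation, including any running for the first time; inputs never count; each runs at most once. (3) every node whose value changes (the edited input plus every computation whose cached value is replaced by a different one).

Demanding n10 again yields 15.
8 computations run: n2, n4, n5, n6, n7, n8, n9, n10.
The nodes whose values change: x1, n2, n4, n6, n7, n8, n9, n10.

First demand of the output computes:
  n1 = neg(-3) = 3
  n2 = sub(-7, -3) = -4
  n4 = min2(-4, 3) = -4
  n5 = max2(-4, 3) = 3
  n6 = min2(-4, -3) = -4
  n7 = neg(-4) = 4
  n8 = sub(3, -4) = 7
  n9 = add(7, 4) = 11
  n10 = max2(11, 4) = 11

After the edit, cleaning proceeds:
  n2: a read changed (x1 -7->-9) — executes, giving -6.
  n4: a read changed (n2 -4->-6) — executes, giving -6.
  n5: a read changed (n4 -4->-6) — executes, giving 3 — identical to its old value.
  n6: a read changed (n4 -4->-6) — executes, giving -6.
  n7: a read changed (n4 -4->-6) — executes, giving 6.
  n8: a read changed (n6 -4->-6) — executes, giving 9.
  n9: a read changed (n8 7->9; n7 4->6) — executes, giving 15.
  n10: a read changed (n9 11->15; n7 4->6) — executes, giving 15.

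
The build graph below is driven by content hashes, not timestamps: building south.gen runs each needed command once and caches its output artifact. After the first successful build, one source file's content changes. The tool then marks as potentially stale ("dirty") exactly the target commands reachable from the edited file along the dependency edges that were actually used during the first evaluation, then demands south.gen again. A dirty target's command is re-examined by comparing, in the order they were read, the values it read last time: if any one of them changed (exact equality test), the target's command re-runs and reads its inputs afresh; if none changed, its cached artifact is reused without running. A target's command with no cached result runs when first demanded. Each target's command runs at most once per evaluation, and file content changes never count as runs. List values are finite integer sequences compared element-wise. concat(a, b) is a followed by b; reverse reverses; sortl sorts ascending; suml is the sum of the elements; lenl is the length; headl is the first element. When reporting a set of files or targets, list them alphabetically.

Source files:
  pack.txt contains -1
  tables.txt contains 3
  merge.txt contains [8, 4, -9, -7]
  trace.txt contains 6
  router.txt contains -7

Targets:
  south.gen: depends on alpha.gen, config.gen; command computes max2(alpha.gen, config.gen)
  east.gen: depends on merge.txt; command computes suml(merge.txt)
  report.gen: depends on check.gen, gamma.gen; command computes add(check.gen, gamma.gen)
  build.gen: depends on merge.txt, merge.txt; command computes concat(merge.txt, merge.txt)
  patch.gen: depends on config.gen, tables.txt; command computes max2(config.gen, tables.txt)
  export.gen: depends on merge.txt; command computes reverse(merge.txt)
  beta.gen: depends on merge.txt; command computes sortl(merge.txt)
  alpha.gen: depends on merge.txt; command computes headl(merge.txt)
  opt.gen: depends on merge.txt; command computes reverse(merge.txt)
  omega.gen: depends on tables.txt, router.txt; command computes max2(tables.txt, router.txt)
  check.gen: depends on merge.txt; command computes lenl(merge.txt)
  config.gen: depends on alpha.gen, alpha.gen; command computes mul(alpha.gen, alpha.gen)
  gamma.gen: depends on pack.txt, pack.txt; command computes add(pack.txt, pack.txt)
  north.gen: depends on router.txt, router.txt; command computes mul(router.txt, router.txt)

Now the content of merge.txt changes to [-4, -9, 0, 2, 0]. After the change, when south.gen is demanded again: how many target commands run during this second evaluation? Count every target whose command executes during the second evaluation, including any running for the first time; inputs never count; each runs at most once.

Run set: alpha.gen, config.gen, south.gen (3 run).

Initial pass — values computed on the first demand:
  alpha.gen = headl([8, 4, -9, -7]) = 8
  config.gen = mul(8, 8) = 64
  south.gen = max2(8, 64) = 64

Second demand — change propagation:
  alpha.gen: re-runs because merge.txt [8, 4, -9, -7]->[-4, -9, 0, 2, 0]; new result -4.
  config.gen: re-runs because alpha.gen 8->-4; alpha.gen 8->-4; new result 16.
  south.gen: re-runs because alpha.gen 8->-4; config.gen 64->16; new result 16.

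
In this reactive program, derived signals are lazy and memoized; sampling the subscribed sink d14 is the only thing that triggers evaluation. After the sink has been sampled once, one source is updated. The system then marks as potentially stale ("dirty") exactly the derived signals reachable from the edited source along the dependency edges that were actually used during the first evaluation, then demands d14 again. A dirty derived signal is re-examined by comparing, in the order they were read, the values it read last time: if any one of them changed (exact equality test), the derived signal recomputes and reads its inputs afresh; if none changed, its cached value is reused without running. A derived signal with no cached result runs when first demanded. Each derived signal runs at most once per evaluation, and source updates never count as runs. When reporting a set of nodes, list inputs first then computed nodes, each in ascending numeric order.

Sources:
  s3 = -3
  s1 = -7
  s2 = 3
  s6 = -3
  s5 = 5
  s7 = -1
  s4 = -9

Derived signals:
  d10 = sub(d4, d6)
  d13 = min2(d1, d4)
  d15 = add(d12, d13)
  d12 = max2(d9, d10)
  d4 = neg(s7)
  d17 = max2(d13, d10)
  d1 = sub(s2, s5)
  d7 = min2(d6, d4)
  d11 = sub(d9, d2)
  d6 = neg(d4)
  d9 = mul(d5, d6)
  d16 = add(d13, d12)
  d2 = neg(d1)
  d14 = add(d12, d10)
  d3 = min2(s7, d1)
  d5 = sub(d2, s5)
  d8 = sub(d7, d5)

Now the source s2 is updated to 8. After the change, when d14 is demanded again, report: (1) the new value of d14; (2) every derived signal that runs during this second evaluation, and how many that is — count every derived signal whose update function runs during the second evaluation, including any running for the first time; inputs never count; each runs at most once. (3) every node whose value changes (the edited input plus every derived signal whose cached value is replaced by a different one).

Demanding d14 again yields 10.
6 derived signals run: d1, d2, d5, d9, d12, d14.
The nodes whose values change: s2, d1, d2, d5, d9, d12, d14.

First demand of the output computes:
  d1 = sub(3, 5) = -2
  d2 = neg(-2) = 2
  d4 = neg(-1) = 1
  d5 = sub(2, 5) = -3
  d6 = neg(1) = -1
  d9 = mul(-3, -1) = 3
  d10 = sub(1, -1) = 2
  d12 = max2(3, 2) = 3
  d14 = add(3, 2) = 5

After the edit, cleaning proceeds:
  d1: a read changed (s2 3->8) — executes, giving 3.
  d2: a read changed (d1 -2->3) — executes, giving -3.
  d5: a read changed (d2 2->-3) — executes, giving -8.
  d9: a read changed (d5 -3->-8) — executes, giving 8.
  d12: a read changed (d9 3->8) — executes, giving 8.
  d14: a read changed (d12 3->8) — executes, giving 10.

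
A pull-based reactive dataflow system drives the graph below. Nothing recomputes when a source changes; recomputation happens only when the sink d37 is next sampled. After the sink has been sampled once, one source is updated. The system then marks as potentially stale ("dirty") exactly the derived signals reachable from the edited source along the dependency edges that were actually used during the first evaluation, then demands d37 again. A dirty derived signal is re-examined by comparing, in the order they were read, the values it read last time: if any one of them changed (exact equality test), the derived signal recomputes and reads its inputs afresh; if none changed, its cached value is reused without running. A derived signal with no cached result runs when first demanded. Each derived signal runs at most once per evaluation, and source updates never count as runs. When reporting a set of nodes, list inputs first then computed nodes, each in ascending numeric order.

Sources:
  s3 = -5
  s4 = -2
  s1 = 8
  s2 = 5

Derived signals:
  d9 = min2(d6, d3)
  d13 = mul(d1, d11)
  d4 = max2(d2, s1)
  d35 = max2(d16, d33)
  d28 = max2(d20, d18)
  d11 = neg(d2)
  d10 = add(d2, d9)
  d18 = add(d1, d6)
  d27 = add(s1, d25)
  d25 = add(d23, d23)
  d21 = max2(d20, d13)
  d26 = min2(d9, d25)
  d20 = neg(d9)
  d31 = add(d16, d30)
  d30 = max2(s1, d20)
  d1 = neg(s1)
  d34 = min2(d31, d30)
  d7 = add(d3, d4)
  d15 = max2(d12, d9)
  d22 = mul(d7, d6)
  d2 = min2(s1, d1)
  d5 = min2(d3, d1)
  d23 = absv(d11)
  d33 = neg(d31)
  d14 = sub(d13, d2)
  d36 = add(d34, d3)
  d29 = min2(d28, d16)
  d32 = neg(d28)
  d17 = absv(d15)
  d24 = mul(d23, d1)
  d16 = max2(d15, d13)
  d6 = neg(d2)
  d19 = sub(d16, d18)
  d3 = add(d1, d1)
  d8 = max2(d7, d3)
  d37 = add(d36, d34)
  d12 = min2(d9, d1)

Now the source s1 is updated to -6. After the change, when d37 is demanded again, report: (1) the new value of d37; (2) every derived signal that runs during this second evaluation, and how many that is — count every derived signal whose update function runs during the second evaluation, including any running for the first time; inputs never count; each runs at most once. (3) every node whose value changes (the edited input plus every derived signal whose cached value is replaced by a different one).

First evaluation (everything demanded from the output):
  d1 = neg(8) = -8
  d2 = min2(8, -8) = -8
  d3 = add(-8, -8) = -16
  d6 = neg(-8) = 8
  d9 = min2(8, -16) = -16
  d11 = neg(-8) = 8
  d12 = min2(-16, -8) = -16
  d13 = mul(-8, 8) = -64
  d15 = max2(-16, -16) = -16
  d16 = max2(-16, -64) = -16
  d20 = neg(-16) = 16
  d30 = max2(8, 16) = 16
  d31 = add(-16, 16) = 0
  d34 = min2(0, 16) = 0
  d36 = add(0, -16) = -16
  d37 = add(-16, 0) = -16

Propagation after the edit:
  d1: runs — s1 8->-6; result 6.
  d2: runs — s1 8->-6; d1 -8->6; result -6.
  d3: runs — d1 -8->6; d1 -8->6; result 12.
  d6: runs — d2 -8->-6; result 6.
  d9: runs — d6 8->6; d3 -16->12; result 6.
  d11: runs — d2 -8->-6; result 6.
  d12: runs — d9 -16->6; d1 -8->6; result 6.
  d13: runs — d1 -8->6; d11 8->6; result 36.
  d15: runs — d12 -16->6; d9 -16->6; result 6.
  d16: runs — d15 -16->6; d13 -64->36; result 36.
  d20: runs — d9 -16->6; result -6.
  d30: runs — s1 8->-6; d20 16->-6; result -6.
  d31: runs — d16 -16->36; d30 16->-6; result 30.
  d34: runs — d31 0->30; d30 16->-6; result -6.
  d36: runs — d34 0->-6; d3 -16->12; result 6.
  d37: runs — d36 -16->6; d34 0->-6; result 0.

New value of d37: 0.
Derived signals that run: d1, d2, d3, d6, d9, d11, d12, d13, d15, d16, d20, d30, d31, d34, d36, d37 — 16 in total.
Values that change: s1, d1, d2, d3, d6, d9, d11, d12, d13, d15, d16, d20, d30, d31, d34, d36, d37.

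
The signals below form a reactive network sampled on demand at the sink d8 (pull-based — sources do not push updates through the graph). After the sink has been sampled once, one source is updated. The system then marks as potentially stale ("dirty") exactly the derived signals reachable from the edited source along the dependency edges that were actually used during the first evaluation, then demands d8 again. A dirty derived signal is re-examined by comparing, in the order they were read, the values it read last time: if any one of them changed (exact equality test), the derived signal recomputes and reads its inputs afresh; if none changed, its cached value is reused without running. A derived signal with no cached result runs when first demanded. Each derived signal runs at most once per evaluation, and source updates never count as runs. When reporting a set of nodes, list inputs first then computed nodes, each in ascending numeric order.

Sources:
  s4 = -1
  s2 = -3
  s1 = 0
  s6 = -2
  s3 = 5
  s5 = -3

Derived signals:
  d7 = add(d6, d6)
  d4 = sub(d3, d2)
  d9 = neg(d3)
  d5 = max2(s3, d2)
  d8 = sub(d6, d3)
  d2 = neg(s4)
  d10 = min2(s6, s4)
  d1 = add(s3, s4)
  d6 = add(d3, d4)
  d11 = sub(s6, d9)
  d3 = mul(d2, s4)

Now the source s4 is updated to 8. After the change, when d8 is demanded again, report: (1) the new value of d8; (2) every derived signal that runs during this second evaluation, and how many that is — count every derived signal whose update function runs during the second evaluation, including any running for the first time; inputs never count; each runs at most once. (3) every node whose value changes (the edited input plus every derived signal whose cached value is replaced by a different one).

Initial pass — values computed on the first demand:
  d2 = neg(-1) = 1
  d3 = mul(1, -1) = -1
  d4 = sub(-1, 1) = -2
  d6 = add(-1, -2) = -3
  d8 = sub(-3, -1) = -2

Second demand — change propagation:
  d2: re-runs because s4 -1->8; new result -8.
  d3: re-runs because d2 1->-8; s4 -1->8; new result -64.
  d4: re-runs because d3 -1->-64; d2 1->-8; new result -56.
  d6: re-runs because d3 -1->-64; d4 -2->-56; new result -120.
  d8: re-runs because d6 -3->-120; d3 -1->-64; new result -56.

d8 now evaluates to -56.
Run set: d2, d3, d4, d6, d8 (5 run).
Changed values: s4, d2, d3, d4, d6, d8.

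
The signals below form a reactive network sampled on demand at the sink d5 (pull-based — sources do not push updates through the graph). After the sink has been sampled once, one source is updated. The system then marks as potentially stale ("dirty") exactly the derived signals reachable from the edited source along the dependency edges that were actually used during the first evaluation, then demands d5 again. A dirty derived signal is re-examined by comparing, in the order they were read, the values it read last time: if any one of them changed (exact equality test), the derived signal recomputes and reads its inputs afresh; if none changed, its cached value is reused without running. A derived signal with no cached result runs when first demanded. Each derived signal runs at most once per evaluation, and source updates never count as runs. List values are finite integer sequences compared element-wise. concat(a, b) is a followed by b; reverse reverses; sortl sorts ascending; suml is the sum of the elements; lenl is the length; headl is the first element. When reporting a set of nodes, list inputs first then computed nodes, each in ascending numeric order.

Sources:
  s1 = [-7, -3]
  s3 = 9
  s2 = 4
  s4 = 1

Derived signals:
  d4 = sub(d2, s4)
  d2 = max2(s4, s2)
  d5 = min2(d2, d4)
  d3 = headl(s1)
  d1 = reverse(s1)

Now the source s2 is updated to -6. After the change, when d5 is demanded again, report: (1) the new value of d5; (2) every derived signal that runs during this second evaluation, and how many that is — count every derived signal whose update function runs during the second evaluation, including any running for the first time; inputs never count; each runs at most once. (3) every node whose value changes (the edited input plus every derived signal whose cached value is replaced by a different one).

d5 now evaluates to 0.
Run set: d2, d4, d5 (3 run).
Changed values: s2, d2, d4, d5.

Initial pass — values computed on the first demand:
  d2 = max2(1, 4) = 4
  d4 = sub(4, 1) = 3
  d5 = min2(4, 3) = 3

Second demand — change propagation:
  d2: re-runs because s2 4->-6; new result 1.
  d4: re-runs because d2 4->1; new result 0.
  d5: re-runs because d2 4->1; d4 3->0; new result 0.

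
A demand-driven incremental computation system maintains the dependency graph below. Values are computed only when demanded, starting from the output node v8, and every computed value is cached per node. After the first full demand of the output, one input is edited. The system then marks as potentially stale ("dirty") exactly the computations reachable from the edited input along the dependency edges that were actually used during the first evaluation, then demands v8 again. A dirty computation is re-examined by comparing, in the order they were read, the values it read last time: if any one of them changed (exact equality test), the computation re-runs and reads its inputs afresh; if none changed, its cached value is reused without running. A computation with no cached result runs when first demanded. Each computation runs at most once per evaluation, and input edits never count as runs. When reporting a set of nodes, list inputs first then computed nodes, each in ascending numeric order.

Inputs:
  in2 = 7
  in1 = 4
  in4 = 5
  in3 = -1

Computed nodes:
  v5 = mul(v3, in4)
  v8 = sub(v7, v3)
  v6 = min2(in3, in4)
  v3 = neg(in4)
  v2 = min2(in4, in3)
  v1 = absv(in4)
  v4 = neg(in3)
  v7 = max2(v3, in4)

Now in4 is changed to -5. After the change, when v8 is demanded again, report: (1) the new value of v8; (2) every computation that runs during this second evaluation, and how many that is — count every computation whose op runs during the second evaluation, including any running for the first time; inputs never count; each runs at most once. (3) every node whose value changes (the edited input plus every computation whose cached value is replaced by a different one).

First evaluation (everything demanded from the output):
  v3 = neg(5) = -5
  v7 = max2(-5, 5) = 5
  v8 = sub(5, -5) = 10

Propagation after the edit:
  v3: runs — in4 5->-5; result 5.
  v7: runs — v3 -5->5; in4 5->-5; result 5 (same value as before).
  v8: runs — v3 -5->5; result 0.

New value of v8: 0.
Computations that run: v3, v7, v8 — 3 in total.
Values that change: in4, v3, v8.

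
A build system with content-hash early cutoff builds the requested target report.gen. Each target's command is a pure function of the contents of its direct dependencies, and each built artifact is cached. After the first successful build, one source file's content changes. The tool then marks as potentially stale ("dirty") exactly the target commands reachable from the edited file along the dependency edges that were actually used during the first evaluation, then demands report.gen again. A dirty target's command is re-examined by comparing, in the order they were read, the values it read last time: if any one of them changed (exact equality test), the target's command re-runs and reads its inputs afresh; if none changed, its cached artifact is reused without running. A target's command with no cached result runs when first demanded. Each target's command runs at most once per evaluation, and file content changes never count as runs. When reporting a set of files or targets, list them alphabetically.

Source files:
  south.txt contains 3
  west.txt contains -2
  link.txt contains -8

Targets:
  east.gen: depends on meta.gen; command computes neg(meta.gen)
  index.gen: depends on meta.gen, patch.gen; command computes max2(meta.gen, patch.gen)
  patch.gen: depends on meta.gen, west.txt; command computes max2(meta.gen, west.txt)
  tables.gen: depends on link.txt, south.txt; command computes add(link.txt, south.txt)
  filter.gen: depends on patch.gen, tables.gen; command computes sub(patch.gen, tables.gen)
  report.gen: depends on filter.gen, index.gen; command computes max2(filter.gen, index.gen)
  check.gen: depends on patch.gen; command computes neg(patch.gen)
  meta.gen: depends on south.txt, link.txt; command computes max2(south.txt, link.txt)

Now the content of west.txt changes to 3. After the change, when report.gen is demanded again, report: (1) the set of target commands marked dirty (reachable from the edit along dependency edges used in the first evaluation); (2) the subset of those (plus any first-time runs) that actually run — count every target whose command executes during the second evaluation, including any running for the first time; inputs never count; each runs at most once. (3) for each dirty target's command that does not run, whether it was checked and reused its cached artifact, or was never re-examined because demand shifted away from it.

Marked dirty: filter.gen, index.gen, patch.gen, report.gen.
Target commands that run: patch.gen — 1 in total.
Checked but reused from cache: filter.gen, index.gen, report.gen.
Key observation: the change is absorbed at patch.gen — it re-runs but produces the same value, and the output's value is unchanged.

First evaluation (everything demanded from the output):
  meta.gen = max2(3, -8) = 3
  patch.gen = max2(3, -2) = 3
  index.gen = max2(3, 3) = 3
  tables.gen = add(-8, 3) = -5
  filter.gen = sub(3, -5) = 8
  report.gen = max2(8, 3) = 8

Propagation after the edit:
  patch.gen: runs — west.txt -2->3; result 3 (same value as before).
  filter.gen: checked — values it read are unchanged (patch.gen unchanged, tables.gen unchanged); reused cached 8 without running.
  index.gen: checked — values it read are unchanged (meta.gen unchanged, patch.gen unchanged); reused cached 3 without running.
  report.gen: checked — values it read are unchanged (filter.gen unchanged, index.gen unchanged); reused cached 8 without running.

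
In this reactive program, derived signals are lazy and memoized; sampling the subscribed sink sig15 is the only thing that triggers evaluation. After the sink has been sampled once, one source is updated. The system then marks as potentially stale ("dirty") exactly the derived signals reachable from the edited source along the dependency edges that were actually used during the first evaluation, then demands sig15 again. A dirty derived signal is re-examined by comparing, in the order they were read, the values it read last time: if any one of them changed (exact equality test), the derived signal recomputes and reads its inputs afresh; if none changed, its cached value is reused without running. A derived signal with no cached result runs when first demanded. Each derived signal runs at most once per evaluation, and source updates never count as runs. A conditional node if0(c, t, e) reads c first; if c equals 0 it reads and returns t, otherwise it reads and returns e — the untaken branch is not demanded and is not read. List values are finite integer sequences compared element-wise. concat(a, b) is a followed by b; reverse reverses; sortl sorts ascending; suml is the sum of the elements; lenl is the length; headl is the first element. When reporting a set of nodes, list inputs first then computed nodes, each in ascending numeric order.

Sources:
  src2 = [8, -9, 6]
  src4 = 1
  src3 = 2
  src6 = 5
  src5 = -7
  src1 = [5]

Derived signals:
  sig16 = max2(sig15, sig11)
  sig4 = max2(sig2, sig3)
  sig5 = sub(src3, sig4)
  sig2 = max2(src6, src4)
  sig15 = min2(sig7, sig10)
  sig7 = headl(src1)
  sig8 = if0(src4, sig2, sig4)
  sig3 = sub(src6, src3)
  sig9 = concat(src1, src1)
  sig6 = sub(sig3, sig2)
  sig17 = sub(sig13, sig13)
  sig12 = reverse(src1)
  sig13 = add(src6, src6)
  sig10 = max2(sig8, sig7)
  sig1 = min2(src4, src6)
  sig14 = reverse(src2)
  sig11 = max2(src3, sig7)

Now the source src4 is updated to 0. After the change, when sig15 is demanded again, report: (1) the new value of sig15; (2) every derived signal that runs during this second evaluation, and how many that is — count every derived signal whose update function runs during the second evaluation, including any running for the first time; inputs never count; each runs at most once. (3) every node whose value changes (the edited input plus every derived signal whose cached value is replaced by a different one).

First demand of the output computes:
  sig2 = max2(5, 1) = 5
  sig3 = sub(5, 2) = 3
  sig4 = max2(5, 3) = 5
  sig7 = headl([5]) = 5
  sig8 = if0(src4=1 -> else branch sig4) = 5
  sig10 = max2(5, 5) = 5
  sig15 = min2(5, 5) = 5

After the edit, cleaning proceeds:
  sig2: a read changed (src4 1->0) — executes, giving 5 — identical to its old value.
  sig4: stays stale; no demand reaches it after the flip.
  sig8: a read changed (src4 1->0) — executes, giving 5 — identical to its old value.
  sig10: dirty, but its reads are unchanged (sig8 unchanged, sig7 unchanged); cached 5 stands.
  sig15: dirty, but its reads are unchanged (sig7 unchanged, sig10 unchanged); cached 5 stands.

Note the branch switch — demand abandons sig4, which is never re-examined.

Demanding sig15 again yields 5.
2 derived signals run: sig2, sig8.
The nodes whose values change: src4.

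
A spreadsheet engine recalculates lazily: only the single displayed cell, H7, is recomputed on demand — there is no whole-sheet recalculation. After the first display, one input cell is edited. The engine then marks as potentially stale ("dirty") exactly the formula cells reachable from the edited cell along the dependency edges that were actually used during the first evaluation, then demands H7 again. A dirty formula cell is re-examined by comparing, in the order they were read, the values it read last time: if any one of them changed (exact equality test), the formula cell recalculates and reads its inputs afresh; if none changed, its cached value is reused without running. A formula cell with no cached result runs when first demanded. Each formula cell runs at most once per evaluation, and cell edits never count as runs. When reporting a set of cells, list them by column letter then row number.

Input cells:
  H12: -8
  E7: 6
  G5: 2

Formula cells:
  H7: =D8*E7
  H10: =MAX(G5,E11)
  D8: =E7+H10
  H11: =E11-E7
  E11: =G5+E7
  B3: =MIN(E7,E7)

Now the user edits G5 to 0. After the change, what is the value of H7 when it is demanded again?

New value of H7: 72.

First evaluation (everything demanded from the output):
  E11 = 2 + 6 = 8
  H10 = MAX(2, 8) = 8
  D8 = 6 + 8 = 14
  H7 = 14 * 6 = 84

Propagation after the edit:
  E11: runs — G5 2->0; result 6.
  H10: runs — G5 2->0; E11 8->6; result 6.
  D8: runs — H10 8->6; result 12.
  H7: runs — D8 14->12; result 72.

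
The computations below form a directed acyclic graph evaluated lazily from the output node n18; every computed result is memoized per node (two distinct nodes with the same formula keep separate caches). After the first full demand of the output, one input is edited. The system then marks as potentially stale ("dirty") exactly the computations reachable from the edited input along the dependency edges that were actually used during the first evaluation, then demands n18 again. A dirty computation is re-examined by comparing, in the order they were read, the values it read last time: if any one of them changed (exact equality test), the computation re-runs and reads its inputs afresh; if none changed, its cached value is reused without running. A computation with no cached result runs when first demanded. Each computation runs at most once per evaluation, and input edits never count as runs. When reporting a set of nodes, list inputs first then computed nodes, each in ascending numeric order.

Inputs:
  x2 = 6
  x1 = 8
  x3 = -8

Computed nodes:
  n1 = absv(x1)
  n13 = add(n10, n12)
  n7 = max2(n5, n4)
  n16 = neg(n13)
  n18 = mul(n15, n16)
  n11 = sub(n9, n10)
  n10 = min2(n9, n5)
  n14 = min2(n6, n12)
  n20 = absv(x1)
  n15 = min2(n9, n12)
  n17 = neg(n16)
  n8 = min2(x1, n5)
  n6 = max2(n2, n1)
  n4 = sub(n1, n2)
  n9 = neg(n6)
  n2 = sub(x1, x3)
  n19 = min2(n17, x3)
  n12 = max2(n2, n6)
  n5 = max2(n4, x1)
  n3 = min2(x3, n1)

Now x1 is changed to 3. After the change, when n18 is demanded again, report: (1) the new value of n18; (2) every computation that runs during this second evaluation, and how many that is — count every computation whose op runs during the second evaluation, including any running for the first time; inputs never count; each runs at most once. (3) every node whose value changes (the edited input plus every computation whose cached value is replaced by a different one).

First demand of the output computes:
  n1 = absv(8) = 8
  n2 = sub(8, -8) = 16
  n4 = sub(8, 16) = -8
  n5 = max2(-8, 8) = 8
  n6 = max2(16, 8) = 16
  n9 = neg(16) = -16
  n10 = min2(-16, 8) = -16
  n12 = max2(16, 16) = 16
  n13 = add(-16, 16) = 0
  n15 = min2(-16, 16) = -16
  n16 = neg(0) = 0
  n18 = mul(-16, 0) = 0

After the edit, cleaning proceeds:
  n1: a read changed (x1 8->3) — executes, giving 3.
  n2: a read changed (x1 8->3) — executes, giving 11.
  n4: a read changed (n1 8->3; n2 16->11) — executes, giving -8 — identical to its old value.
  n5: a read changed (x1 8->3) — executes, giving 3.
  n6: a read changed (n2 16->11; n1 8->3) — executes, giving 11.
  n9: a read changed (n6 16->11) — executes, giving -11.
  n10: a read changed (n9 -16->-11; n5 8->3) — executes, giving -11.
  n12: a read changed (n2 16->11; n6 16->11) — executes, giving 11.
  n13: a read changed (n10 -16->-11; n12 16->11) — executes, giving 0 — identical to its old value.
  n15: a read changed (n9 -16->-11; n12 16->11) — executes, giving -11.
  n16: dirty, but its reads are unchanged (n13 unchanged); cached 0 stands.
  n18: a read changed (n15 -16->-11) — executes, giving 0 — identical to its old value.

Note where the cutoff bites: n16 is checked, finds nothing changed, and keeps its cache.

Demanding n18 again yields 0.
11 computations run: n1, n2, n4, n5, n6, n9, n10, n12, n13, n15, n18.
The nodes whose values change: x1, n1, n2, n5, n6, n9, n10, n12, n15.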